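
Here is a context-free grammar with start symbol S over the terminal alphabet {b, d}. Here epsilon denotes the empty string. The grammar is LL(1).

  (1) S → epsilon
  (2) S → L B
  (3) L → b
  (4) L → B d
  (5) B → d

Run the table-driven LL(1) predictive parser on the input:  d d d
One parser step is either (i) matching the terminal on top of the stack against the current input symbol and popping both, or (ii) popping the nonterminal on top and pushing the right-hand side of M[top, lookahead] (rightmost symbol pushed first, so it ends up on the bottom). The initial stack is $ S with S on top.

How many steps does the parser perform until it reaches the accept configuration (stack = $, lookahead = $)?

     Stack    Input    Action
  1  $ S      d d d $  expand S → L B
  2  $ B L    d d d $  expand L → B d
  3  $ B d B  d d d $  expand B → d
  4  $ B d d  d d d $  match d
  5  $ B d    d d $    match d
  6  $ B      d $      expand B → d
  7  $ d      d $      match d
Accept reached after 7 steps.

7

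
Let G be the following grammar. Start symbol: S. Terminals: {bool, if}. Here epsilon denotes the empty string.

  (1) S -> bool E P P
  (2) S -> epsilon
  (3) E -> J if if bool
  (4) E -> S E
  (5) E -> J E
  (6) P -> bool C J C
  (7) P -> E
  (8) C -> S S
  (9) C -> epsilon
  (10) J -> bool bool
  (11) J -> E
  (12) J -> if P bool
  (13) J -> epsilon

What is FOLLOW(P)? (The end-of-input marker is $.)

{$, bool, if}

FIRST(S): from S->bool E P P we get {bool}; from S->epsilon we get {epsilon}. So FIRST(S) = {epsilon, bool}.
FIRST(C): from C->S S we get {epsilon, bool}; from C->epsilon we get {epsilon}. So FIRST(C) = {epsilon, bool}.
FIRST(E): from E->J if if bool we get {bool, if}; from E->S E we get {bool, if}; from E->J E we get {bool, if}. So FIRST(E) = {bool, if}.
FIRST(P): from P->bool C J C we get {bool}; from P->E we get {bool, if}. So FIRST(P) = {bool, if}.
FIRST(J): from J->bool bool we get {bool}; from J->E we get {bool, if}; from J->if P bool we get {if}; from J->epsilon we get {epsilon}. So FIRST(J) = {epsilon, bool, if}.
FOLLOW(S) includes $ since S is the start symbol.
FOLLOW(S): in E->S E, S is followed by E with FIRST {bool, if}; in C->S S (occurrence 1), S is followed by S with FIRST {epsilon, bool}; in C->S S (occurrence 1), the suffix after S is nullable, so FOLLOW(S) ⊇ FOLLOW(C) = {$, bool, if}; in C->S S (occurrence 2), the suffix after S is empty, so FOLLOW(S) ⊇ FOLLOW(C) = {$, bool, if}. Thus FOLLOW(S) = {$, bool, if}.
FOLLOW(P): in S->bool E P P (occurrence 1), P is followed by P with FIRST {bool, if}; in S->bool E P P (occurrence 2), the suffix after P is empty, so FOLLOW(P) ⊇ FOLLOW(S) = {$, bool, if}; in J->if P bool, P is followed by bool with FIRST {bool}. Thus FOLLOW(P) = {$, bool, if}.
FOLLOW(C): in P->bool C J C (occurrence 1), C is followed by J C with FIRST {epsilon, bool, if}; in P->bool C J C (occurrence 1), the suffix after C is nullable, so FOLLOW(C) ⊇ FOLLOW(P) = {$, bool, if}; in P->bool C J C (occurrence 2), the suffix after C is empty, so FOLLOW(C) ⊇ FOLLOW(P) = {$, bool, if}. Thus FOLLOW(C) = {$, bool, if}.
FOLLOW(J): in E->J if if bool, J is followed by if if bool with FIRST {if}; in E->J E, J is followed by E with FIRST {bool, if}; in P->bool C J C, J is followed by C with FIRST {epsilon, bool}; in P->bool C J C, the suffix after J is nullable, so FOLLOW(J) ⊇ FOLLOW(P) = {$, bool, if}. Thus FOLLOW(J) = {$, bool, if}.
FOLLOW(E): in S->bool E P P, E is followed by P P with FIRST {bool, if}; in E->S E, the suffix after E is empty (adds nothing new); in E->J E, the suffix after E is empty (adds nothing new); in P->E, the suffix after E is empty, so FOLLOW(E) ⊇ FOLLOW(P) = {$, bool, if}; in J->E, the suffix after E is empty, so FOLLOW(E) ⊇ FOLLOW(J) = {$, bool, if}. Thus FOLLOW(E) = {$, bool, if}.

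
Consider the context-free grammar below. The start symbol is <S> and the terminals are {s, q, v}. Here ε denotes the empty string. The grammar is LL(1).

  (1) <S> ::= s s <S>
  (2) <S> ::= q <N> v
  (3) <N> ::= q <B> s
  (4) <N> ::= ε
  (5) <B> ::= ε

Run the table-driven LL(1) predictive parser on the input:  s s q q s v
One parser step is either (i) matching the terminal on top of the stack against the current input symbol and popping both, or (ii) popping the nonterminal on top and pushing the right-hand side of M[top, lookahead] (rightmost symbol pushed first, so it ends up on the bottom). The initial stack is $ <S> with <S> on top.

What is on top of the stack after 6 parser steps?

     Stack      Input          Action
  1  $ <S>      s s q q s v $  expand <S> ::= s s <S>
  2  $ <S> s s  s s q q s v $  match s
  3  $ <S> s    s q q s v $    match s
  4  $ <S>      q q s v $      expand <S> ::= q <N> v
  5  $ v <N> q  q q s v $      match q
  6  $ v <N>    q s v $        expand <N> ::= q <B> s
Stack after step 6: $ v s <B> q (top = q).

q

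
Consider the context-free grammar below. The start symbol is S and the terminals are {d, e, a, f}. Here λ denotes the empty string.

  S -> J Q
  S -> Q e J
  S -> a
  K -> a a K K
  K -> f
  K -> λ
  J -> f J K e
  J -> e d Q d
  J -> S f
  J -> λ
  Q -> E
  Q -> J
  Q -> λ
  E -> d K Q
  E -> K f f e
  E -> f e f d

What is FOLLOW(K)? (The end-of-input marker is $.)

FIRST(K): from K->a a K K we get {a}; from K->f we get {f}; from K->λ we get {λ}. So FIRST(K) = {λ, a, f}.
FIRST(E): from E->d K Q we get {d}; from E->K f f e we get {a, f}; from E->f e f d we get {f}. So FIRST(E) = {a, d, f}.
FIRST(S): from S->J Q we get {λ, a, d, e, f}; from S->Q e J we get {a, d, e, f}; from S->a we get {a}. So FIRST(S) = {λ, a, d, e, f}.
FIRST(J): from J->f J K e we get {f}; from J->e d Q d we get {e}; from J->S f we get {a, d, e, f}; from J->λ we get {λ}. So FIRST(J) = {λ, a, d, e, f}.
FIRST(Q): from Q->E we get {a, d, f}; from Q->J we get {λ, a, d, e, f}; from Q->λ we get {λ}. So FIRST(Q) = {λ, a, d, e, f}.
FOLLOW(S) includes $ since S is the start symbol.
FOLLOW(S): in J->S f, S is followed by f with FIRST {f}. Thus FOLLOW(S) = {$, f}.
FOLLOW(K): in K->a a K K (occurrence 1), K is followed by K with FIRST {λ, a, f}; in K->a a K K (occurrence 1), the suffix after K is nullable (adds nothing new); in K->a a K K (occurrence 2), the suffix after K is empty (adds nothing new); in J->f J K e, K is followed by e with FIRST {e}; in E->d K Q, K is followed by Q with FIRST {λ, a, d, e, f}; in E->d K Q, the suffix after K is nullable, so FOLLOW(K) ⊇ FOLLOW(E) = {$, d, e, f}; in E->K f f e, K is followed by f f e with FIRST {f}. Thus FOLLOW(K) = {$, a, d, e, f}.
FOLLOW(J): in S->J Q, J is followed by Q with FIRST {λ, a, d, e, f}; in S->J Q, the suffix after J is nullable, so FOLLOW(J) ⊇ FOLLOW(S) = {$, f}; in S->Q e J, the suffix after J is empty, so FOLLOW(J) ⊇ FOLLOW(S) = {$, f}; in J->f J K e, J is followed by K e with FIRST {a, e, f}; in Q->J, the suffix after J is empty, so FOLLOW(J) ⊇ FOLLOW(Q) = {$, d, e, f}. Thus FOLLOW(J) = {$, a, d, e, f}.
FOLLOW(Q): in S->J Q, the suffix after Q is empty, so FOLLOW(Q) ⊇ FOLLOW(S) = {$, f}; in S->Q e J, Q is followed by e J with FIRST {e}; in J->e d Q d, Q is followed by d with FIRST {d}; in E->d K Q, the suffix after Q is empty, so FOLLOW(Q) ⊇ FOLLOW(E) = {$, d, e, f}. Thus FOLLOW(Q) = {$, d, e, f}.
FOLLOW(E): in Q->E, the suffix after E is empty, so FOLLOW(E) ⊇ FOLLOW(Q) = {$, d, e, f}. Thus FOLLOW(E) = {$, d, e, f}.

{$, a, d, e, f}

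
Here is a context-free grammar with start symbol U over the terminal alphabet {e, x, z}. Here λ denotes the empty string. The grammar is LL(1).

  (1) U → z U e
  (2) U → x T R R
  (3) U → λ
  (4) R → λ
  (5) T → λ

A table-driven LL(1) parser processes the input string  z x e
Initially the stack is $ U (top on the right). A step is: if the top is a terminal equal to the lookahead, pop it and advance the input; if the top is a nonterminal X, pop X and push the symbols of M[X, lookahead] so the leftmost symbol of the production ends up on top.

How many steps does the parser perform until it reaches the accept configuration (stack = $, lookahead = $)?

8

step 1: stack=$ U  input=z x e $  — expand U → z U e
step 2: stack=$ e U z  input=z x e $  — match z
step 3: stack=$ e U  input=x e $  — expand U → x T R R
step 4: stack=$ e R R T x  input=x e $  — match x
step 5: stack=$ e R R T  input=e $  — expand T → λ
step 6: stack=$ e R R  input=e $  — expand R → λ
step 7: stack=$ e R  input=e $  — expand R → λ
step 8: stack=$ e  input=e $  — match e
Accept reached after 8 steps.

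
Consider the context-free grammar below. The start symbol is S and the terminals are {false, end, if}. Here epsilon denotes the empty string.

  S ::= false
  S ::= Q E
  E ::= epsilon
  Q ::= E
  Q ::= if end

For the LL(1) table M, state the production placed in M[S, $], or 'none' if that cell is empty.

S ::= Q E

FIRST(E) = {epsilon}
FIRST(Q) = {epsilon, if}  (via E)
FIRST(S) = {epsilon, false, if}  (via Q E)
FOLLOW(S) includes $ since S is the start symbol.
FOLLOW(S): S appears on no right-hand side. Thus FOLLOW(S) = {$}.
For S ::= false: FIRST(false) = {false}, so it goes in M[S, t] for t ∈ {false}.
For S ::= Q E: FIRST(Q E) = {epsilon, if}, so it goes in M[S, t] for t ∈ {if}; since epsilon ∈ FIRST, also for every t ∈ FOLLOW(S) = {$}.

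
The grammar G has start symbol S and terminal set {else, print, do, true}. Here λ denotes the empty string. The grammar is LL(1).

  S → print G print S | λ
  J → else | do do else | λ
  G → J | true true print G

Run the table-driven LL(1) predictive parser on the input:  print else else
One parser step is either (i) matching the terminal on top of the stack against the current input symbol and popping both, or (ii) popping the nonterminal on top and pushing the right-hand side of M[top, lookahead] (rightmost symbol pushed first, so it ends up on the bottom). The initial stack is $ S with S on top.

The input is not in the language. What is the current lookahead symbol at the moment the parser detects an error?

else

     Stack              Input              Action
  1  $ S                print else else $  expand S → print G print S
  2  $ S print G print  print else else $  match print
  3  $ S print G        else else $        expand G → J
  4  $ S print J        else else $        expand J → else
  5  $ S print else     else else $        match else
  6  $ S print          else $             error: top is terminal print but lookahead is else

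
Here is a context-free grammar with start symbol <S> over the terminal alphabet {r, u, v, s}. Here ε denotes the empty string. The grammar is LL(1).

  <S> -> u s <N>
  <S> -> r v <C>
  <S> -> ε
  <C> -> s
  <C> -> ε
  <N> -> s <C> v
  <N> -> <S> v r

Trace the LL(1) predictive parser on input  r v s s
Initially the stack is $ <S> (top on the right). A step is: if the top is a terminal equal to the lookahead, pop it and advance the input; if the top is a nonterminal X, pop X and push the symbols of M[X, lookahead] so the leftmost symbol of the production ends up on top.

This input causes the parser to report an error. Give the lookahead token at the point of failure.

s

step 1: stack=$ <S>  input=r v s s $  — expand <S> -> r v <C>
step 2: stack=$ <C> v r  input=r v s s $  — match r
step 3: stack=$ <C> v  input=v s s $  — match v
step 4: stack=$ <C>  input=s s $  — expand <C> -> s
step 5: stack=$ s  input=s s $  — match s
step 6: stack=$  input=s $  — error: stack empty but input remains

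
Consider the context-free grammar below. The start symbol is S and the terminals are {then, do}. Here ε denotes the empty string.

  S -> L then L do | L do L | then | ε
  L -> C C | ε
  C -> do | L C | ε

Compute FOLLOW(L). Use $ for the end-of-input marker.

{$, do, then}

FIRST(S): from S->L then L do we get {do, then}; from S->L do L we get {do}; from S->then we get {then}; from S->ε we get {ε}. So FIRST(S) = {ε, do, then}.
FIRST(L): from L->C C we get {ε, do}; from L->ε we get {ε}. So FIRST(L) = {ε, do}.
FIRST(C): from C->do we get {do}; from C->L C we get {ε, do}; from C->ε we get {ε}. So FIRST(C) = {ε, do}.
FOLLOW(S) includes $ since S is the start symbol.
FOLLOW(S): S appears on no right-hand side. Thus FOLLOW(S) = {$}.
FOLLOW(L): in S->L then L do (occurrence 1), L is followed by then L do with FIRST {then}; in S->L then L do (occurrence 2), L is followed by do with FIRST {do}; in S->L do L (occurrence 1), L is followed by do L with FIRST {do}; in S->L do L (occurrence 2), the suffix after L is empty, so FOLLOW(L) ⊇ FOLLOW(S) = {$}; in C->L C, L is followed by C with FIRST {ε, do}; in C->L C, the suffix after L is nullable, so FOLLOW(L) ⊇ FOLLOW(C) = {$, do, then}. Thus FOLLOW(L) = {$, do, then}.
FOLLOW(C): in L->C C (occurrence 1), C is followed by C with FIRST {ε, do}; in L->C C (occurrence 1), the suffix after C is nullable, so FOLLOW(C) ⊇ FOLLOW(L) = {$, do, then}; in L->C C (occurrence 2), the suffix after C is empty, so FOLLOW(C) ⊇ FOLLOW(L) = {$, do, then}; in C->L C, the suffix after C is empty (adds nothing new). Thus FOLLOW(C) = {$, do, then}.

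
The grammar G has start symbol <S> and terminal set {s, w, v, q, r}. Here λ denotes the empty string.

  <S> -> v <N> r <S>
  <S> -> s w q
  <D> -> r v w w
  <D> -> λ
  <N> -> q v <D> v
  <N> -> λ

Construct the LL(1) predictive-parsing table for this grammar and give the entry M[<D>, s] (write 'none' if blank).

none

FIRST(<S>): from <S>->v <N> r <S> we get {v}; from <S>->s w q we get {s}. So FIRST(<S>) = {s, v}.
FIRST(<D>): from <D>->r v w w we get {r}; from <D>->λ we get {λ}. So FIRST(<D>) = {λ, r}.
FIRST(<N>): from <N>->q v <D> v we get {q}; from <N>->λ we get {λ}. So FIRST(<N>) = {λ, q}.
FOLLOW(<S>) includes $ since <S> is the start symbol.
FOLLOW(<D>): in <N>->q v <D> v, <D> is followed by v with FIRST {v}. Thus FOLLOW(<D>) = {v}.
For <D> -> r v w w: FIRST(r v w w) = {r}, so it goes in M[<D>, t] for t ∈ {r}.
For <D> -> λ: FIRST(λ) = {λ}, so it goes in M[<D>, t] for t ∈ {}; since λ ∈ FIRST, also for every t ∈ FOLLOW(<D>) = {v}.
None of these place a production in M[<D>, s].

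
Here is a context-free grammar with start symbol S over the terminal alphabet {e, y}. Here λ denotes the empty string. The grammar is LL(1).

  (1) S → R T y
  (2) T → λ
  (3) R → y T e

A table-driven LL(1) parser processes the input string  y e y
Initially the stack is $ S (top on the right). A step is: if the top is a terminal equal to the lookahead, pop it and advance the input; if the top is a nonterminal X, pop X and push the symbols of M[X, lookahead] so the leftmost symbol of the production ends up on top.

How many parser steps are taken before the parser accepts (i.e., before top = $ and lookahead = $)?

7

step 1: stack=$ S  input=y e y $  — expand S → R T y
step 2: stack=$ y T R  input=y e y $  — expand R → y T e
step 3: stack=$ y T e T y  input=y e y $  — match y
step 4: stack=$ y T e T  input=e y $  — expand T → λ
step 5: stack=$ y T e  input=e y $  — match e
step 6: stack=$ y T  input=y $  — expand T → λ
step 7: stack=$ y  input=y $  — match y
Accept reached after 7 steps.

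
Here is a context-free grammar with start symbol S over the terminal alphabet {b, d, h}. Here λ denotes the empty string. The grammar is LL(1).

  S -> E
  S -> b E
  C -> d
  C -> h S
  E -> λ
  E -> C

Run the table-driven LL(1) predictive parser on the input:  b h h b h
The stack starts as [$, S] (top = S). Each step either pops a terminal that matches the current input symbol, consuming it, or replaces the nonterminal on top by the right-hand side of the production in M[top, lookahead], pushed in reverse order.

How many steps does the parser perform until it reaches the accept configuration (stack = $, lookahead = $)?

      Stack  Input        Action
   1  $ S    b h h b h $  expand S -> b E
   2  $ E b  b h h b h $  match b
   3  $ E    h h b h $    expand E -> C
   4  $ C    h h b h $    expand C -> h S
   5  $ S h  h h b h $    match h
   6  $ S    h b h $      expand S -> E
   7  $ E    h b h $      expand E -> C
   8  $ C    h b h $      expand C -> h S
   9  $ S h  h b h $      match h
  10  $ S    b h $        expand S -> b E
  11  $ E b  b h $        match b
  12  $ E    h $          expand E -> C
  13  $ C    h $          expand C -> h S
  14  $ S h  h $          match h
  15  $ S    $            expand S -> E
  16  $ E    $            expand E -> λ
Accept reached after 16 steps.

16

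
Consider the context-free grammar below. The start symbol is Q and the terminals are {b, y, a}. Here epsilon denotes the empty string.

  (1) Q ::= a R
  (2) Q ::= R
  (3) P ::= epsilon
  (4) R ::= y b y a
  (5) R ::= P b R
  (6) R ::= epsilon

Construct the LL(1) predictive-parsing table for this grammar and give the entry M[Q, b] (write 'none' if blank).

FIRST(P) = {epsilon}
FIRST(R) = {epsilon, b, y}  (via P b R)
FIRST(Q) = {epsilon, a, b, y}  (via R)
FOLLOW(Q) includes $ since Q is the start symbol.
FOLLOW(Q): Q appears on no right-hand side. Thus FOLLOW(Q) = {$}.
For Q ::= a R: FIRST(a R) = {a}, so it goes in M[Q, t] for t ∈ {a}.
For Q ::= R: FIRST(R) = {epsilon, b, y}, so it goes in M[Q, t] for t ∈ {b, y}; since epsilon ∈ FIRST, also for every t ∈ FOLLOW(Q) = {$}.

Q ::= R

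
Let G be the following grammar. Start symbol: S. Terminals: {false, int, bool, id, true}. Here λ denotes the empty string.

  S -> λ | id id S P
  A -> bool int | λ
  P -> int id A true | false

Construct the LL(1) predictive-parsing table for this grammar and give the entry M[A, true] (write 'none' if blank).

FIRST(S): from S->λ we get {λ}; from S->id id S P we get {id}. So FIRST(S) = {λ, id}.
FIRST(A): from A->bool int we get {bool}; from A->λ we get {λ}. So FIRST(A) = {λ, bool}.
FIRST(P): from P->int id A true we get {int}; from P->false we get {false}. So FIRST(P) = {false, int}.
FOLLOW(S) includes $ since S is the start symbol.
FOLLOW(A): in P->int id A true, A is followed by true with FIRST {true}. Thus FOLLOW(A) = {true}.
For A -> bool int: FIRST(bool int) = {bool}, so it goes in M[A, t] for t ∈ {bool}.
For A -> λ: FIRST(λ) = {λ}, so it goes in M[A, t] for t ∈ {}; since λ ∈ FIRST, also for every t ∈ FOLLOW(A) = {true}.

A -> λ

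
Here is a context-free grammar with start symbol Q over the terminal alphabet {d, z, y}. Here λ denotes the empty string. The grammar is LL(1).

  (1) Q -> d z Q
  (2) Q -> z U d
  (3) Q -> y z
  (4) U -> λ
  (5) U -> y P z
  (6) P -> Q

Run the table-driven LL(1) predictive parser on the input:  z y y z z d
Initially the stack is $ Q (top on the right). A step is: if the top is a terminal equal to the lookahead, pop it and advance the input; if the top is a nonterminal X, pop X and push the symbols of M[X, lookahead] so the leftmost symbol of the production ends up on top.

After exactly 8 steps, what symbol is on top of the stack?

z

     Stack      Input          Action
  1  $ Q        z y y z z d $  expand Q -> z U d
  2  $ d U z    z y y z z d $  match z
  3  $ d U      y y z z d $    expand U -> y P z
  4  $ d z P y  y y z z d $    match y
  5  $ d z P    y z z d $      expand P -> Q
  6  $ d z Q    y z z d $      expand Q -> y z
  7  $ d z z y  y z z d $      match y
  8  $ d z z    z z d $        match z
Stack after step 8: $ d z (top = z).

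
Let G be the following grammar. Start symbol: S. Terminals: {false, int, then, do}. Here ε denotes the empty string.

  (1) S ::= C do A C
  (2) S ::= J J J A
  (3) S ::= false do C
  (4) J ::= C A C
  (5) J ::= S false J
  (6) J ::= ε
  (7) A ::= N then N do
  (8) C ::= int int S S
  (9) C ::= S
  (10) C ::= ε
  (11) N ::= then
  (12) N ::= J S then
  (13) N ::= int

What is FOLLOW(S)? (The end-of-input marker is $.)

FIRST(S): from S::=C do A C we get {do, false, int, then}; from S::=J J J A we get {do, false, int, then}; from S::=false do C we get {false}. So FIRST(S) = {do, false, int, then}.
FIRST(C): from C::=int int S S we get {int}; from C::=S we get {do, false, int, then}; from C::=ε we get {ε}. So FIRST(C) = {ε, do, false, int, then}.
FIRST(J): from J::=C A C we get {do, false, int, then}; from J::=S false J we get {do, false, int, then}; from J::=ε we get {ε}. So FIRST(J) = {ε, do, false, int, then}.
FIRST(N): from N::=then we get {then}; from N::=J S then we get {do, false, int, then}; from N::=int we get {int}. So FIRST(N) = {do, false, int, then}.
FIRST(A): from A::=N then N do we get {do, false, int, then}. So FIRST(A) = {do, false, int, then}.
FOLLOW(S) includes $ since S is the start symbol.
FOLLOW(J): in S::=J J J A (occurrence 1), J is followed by J J A with FIRST {do, false, int, then}; in S::=J J J A (occurrence 2), J is followed by J A with FIRST {do, false, int, then}; in S::=J J J A (occurrence 3), J is followed by A with FIRST {do, false, int, then}; in J::=S false J, the suffix after J is empty (adds nothing new); in N::=J S then, J is followed by S then with FIRST {do, false, int, then}. Thus FOLLOW(J) = {do, false, int, then}.
FOLLOW(N): in A::=N then N do (occurrence 1), N is followed by then N do with FIRST {then}; in A::=N then N do (occurrence 2), N is followed by do with FIRST {do}. Thus FOLLOW(N) = {do, then}.
FOLLOW(S): in J::=S false J, S is followed by false J with FIRST {false}; in C::=int int S S (occurrence 1), S is followed by S with FIRST {do, false, int, then}; in C::=int int S S (occurrence 2), the suffix after S is empty, so FOLLOW(S) ⊇ FOLLOW(C) = {$, do, false, int, then}; in C::=S, the suffix after S is empty, so FOLLOW(S) ⊇ FOLLOW(C) = {$, do, false, int, then}; in N::=J S then, S is followed by then with FIRST {then}. Thus FOLLOW(S) = {$, do, false, int, then}.
FOLLOW(A): in S::=C do A C, A is followed by C with FIRST {ε, do, false, int, then}; in S::=C do A C, the suffix after A is nullable, so FOLLOW(A) ⊇ FOLLOW(S) = {$, do, false, int, then}; in S::=J J J A, the suffix after A is empty, so FOLLOW(A) ⊇ FOLLOW(S) = {$, do, false, int, then}; in J::=C A C, A is followed by C with FIRST {ε, do, false, int, then}; in J::=C A C, the suffix after A is nullable, so FOLLOW(A) ⊇ FOLLOW(J) = {do, false, int, then}. Thus FOLLOW(A) = {$, do, false, int, then}.
FOLLOW(C): in S::=C do A C (occurrence 1), C is followed by do A C with FIRST {do}; in S::=C do A C (occurrence 2), the suffix after C is empty, so FOLLOW(C) ⊇ FOLLOW(S) = {$, do, false, int, then}; in S::=false do C, the suffix after C is empty, so FOLLOW(C) ⊇ FOLLOW(S) = {$, do, false, int, then}; in J::=C A C (occurrence 1), C is followed by A C with FIRST {do, false, int, then}; in J::=C A C (occurrence 2), the suffix after C is empty, so FOLLOW(C) ⊇ FOLLOW(J) = {do, false, int, then}. Thus FOLLOW(C) = {$, do, false, int, then}.

{$, do, false, int, then}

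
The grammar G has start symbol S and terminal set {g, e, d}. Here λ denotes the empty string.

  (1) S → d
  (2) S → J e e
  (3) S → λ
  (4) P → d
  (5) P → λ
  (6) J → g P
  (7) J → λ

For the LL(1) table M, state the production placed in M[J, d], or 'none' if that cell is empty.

FIRST(P): from P→d we get {d}; from P→λ we get {λ}. So FIRST(P) = {λ, d}.
FIRST(J): from J→g P we get {g}; from J→λ we get {λ}. So FIRST(J) = {λ, g}.
FIRST(S): from S→d we get {d}; from S→J e e we get {e, g}; from S→λ we get {λ}. So FIRST(S) = {λ, d, e, g}.
FOLLOW(S) includes $ since S is the start symbol.
FOLLOW(J): in S→J e e, J is followed by e e with FIRST {e}. Thus FOLLOW(J) = {e}.
For J → g P: FIRST(g P) = {g}, so it goes in M[J, t] for t ∈ {g}.
For J → λ: FIRST(λ) = {λ}, so it goes in M[J, t] for t ∈ {}; since λ ∈ FIRST, also for every t ∈ FOLLOW(J) = {e}.
None of these place a production in M[J, d].

none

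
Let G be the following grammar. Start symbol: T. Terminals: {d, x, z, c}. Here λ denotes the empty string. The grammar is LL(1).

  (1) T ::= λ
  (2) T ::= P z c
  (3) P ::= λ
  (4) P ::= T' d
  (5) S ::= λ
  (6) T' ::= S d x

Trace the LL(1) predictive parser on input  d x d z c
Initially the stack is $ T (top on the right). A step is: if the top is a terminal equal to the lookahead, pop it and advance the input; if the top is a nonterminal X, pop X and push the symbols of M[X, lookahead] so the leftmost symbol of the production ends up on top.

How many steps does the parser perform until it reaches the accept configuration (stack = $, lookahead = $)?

     Stack          Input        Action
  1  $ T            d x d z c $  expand T ::= P z c
  2  $ c z P        d x d z c $  expand P ::= T' d
  3  $ c z d T'     d x d z c $  expand T' ::= S d x
  4  $ c z d x d S  d x d z c $  expand S ::= λ
  5  $ c z d x d    d x d z c $  match d
  6  $ c z d x      x d z c $    match x
  7  $ c z d        d z c $      match d
  8  $ c z          z c $        match z
  9  $ c            c $          match c
Accept reached after 9 steps.

9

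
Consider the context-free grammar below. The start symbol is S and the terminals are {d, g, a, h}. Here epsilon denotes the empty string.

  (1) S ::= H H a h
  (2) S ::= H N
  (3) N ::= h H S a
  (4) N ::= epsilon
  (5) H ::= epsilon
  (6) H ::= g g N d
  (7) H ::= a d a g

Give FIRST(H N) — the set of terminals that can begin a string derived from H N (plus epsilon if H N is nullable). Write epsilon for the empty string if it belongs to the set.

FIRST(N): from N::=h H S a we get {h}; from N::=epsilon we get {epsilon}. So FIRST(N) = {epsilon, h}.
FIRST(H): from H::=epsilon we get {epsilon}; from H::=g g N d we get {g}; from H::=a d a g we get {a}. So FIRST(H) = {epsilon, a, g}.
FIRST(S): from S::=H H a h we get {a, g}; from S::=H N we get {epsilon, a, g, h}. So FIRST(S) = {epsilon, a, g, h}.
FIRST(H N): take FIRST of each symbol in turn, carrying on past any symbol whose FIRST contains epsilon; result {epsilon, a, g, h}.

{epsilon, a, g, h}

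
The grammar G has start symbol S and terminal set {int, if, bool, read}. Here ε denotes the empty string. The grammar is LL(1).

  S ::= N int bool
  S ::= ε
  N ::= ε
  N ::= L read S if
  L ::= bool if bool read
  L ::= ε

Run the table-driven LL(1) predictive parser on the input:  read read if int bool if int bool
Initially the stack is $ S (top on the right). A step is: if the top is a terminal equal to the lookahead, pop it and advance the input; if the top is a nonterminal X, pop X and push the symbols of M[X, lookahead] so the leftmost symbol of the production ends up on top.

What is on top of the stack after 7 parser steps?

step 1: stack=$ S  input=read read if int bool if int bool $  — expand S ::= N int bool
step 2: stack=$ bool int N  input=read read if int bool if int bool $  — expand N ::= L read S if
step 3: stack=$ bool int if S read L  input=read read if int bool if int bool $  — expand L ::= ε
step 4: stack=$ bool int if S read  input=read read if int bool if int bool $  — match read
step 5: stack=$ bool int if S  input=read if int bool if int bool $  — expand S ::= N int bool
step 6: stack=$ bool int if bool int N  input=read if int bool if int bool $  — expand N ::= L read S if
step 7: stack=$ bool int if bool int if S read L  input=read if int bool if int bool $  — expand L ::= ε
Stack after step 7: $ bool int if bool int if S read (top = read).

read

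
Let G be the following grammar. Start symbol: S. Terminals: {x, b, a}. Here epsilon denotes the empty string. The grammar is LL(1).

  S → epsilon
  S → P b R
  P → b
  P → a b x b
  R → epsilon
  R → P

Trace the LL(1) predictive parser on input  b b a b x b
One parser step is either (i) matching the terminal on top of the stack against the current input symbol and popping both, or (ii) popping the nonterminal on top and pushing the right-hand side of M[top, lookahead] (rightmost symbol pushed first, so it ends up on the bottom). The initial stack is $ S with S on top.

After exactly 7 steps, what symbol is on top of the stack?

     Stack      Input          Action
  1  $ S        b b a b x b $  expand S → P b R
  2  $ R b P    b b a b x b $  expand P → b
  3  $ R b b    b b a b x b $  match b
  4  $ R b      b a b x b $    match b
  5  $ R        a b x b $      expand R → P
  6  $ P        a b x b $      expand P → a b x b
  7  $ b x b a  a b x b $      match a
Stack after step 7: $ b x b (top = b).

b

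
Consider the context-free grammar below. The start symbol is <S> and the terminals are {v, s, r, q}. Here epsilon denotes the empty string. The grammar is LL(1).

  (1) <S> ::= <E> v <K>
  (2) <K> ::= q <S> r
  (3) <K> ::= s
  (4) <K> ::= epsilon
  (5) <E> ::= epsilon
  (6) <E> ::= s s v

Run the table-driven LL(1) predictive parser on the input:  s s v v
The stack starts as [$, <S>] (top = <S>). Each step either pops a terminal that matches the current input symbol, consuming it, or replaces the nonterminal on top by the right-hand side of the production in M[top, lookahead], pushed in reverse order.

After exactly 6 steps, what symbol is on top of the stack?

<K>

     Stack          Input      Action
  1  $ <S>          s s v v $  expand <S> ::= <E> v <K>
  2  $ <K> v <E>    s s v v $  expand <E> ::= s s v
  3  $ <K> v v s s  s s v v $  match s
  4  $ <K> v v s    s v v $    match s
  5  $ <K> v v      v v $      match v
  6  $ <K> v        v $        match v
Stack after step 6: $ <K> (top = <K>).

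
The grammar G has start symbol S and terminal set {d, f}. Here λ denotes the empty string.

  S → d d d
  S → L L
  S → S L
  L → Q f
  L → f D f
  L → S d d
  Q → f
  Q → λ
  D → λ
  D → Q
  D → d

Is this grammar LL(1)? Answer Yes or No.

FIRST(S) = {d, f}
FIRST(L) = {d, f}
FIRST(Q) = {λ, f}
FIRST(D) = {λ, d, f}
FOLLOW(S) = {$, d, f}
FOLLOW(L) = {$, d, f}
FOLLOW(Q) = {f}
FOLLOW(D) = {f}
Cell M[D, f] receives both D → λ and D → Q — the grammar is not LL(1).

No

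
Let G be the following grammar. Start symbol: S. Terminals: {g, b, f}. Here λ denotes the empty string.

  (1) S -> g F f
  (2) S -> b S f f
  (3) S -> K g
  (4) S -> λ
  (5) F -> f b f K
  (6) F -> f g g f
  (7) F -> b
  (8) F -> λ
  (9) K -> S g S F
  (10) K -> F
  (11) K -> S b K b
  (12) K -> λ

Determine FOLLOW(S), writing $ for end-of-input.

{$, b, f, g}

FIRST(F): from F->f b f K we get {f}; from F->f g g f we get {f}; from F->b we get {b}; from F->λ we get {λ}. So FIRST(F) = {λ, b, f}.
FIRST(S): from S->g F f we get {g}; from S->b S f f we get {b}; from S->K g we get {b, f, g}; from S->λ we get {λ}. So FIRST(S) = {λ, b, f, g}.
FIRST(K): from K->S g S F we get {b, f, g}; from K->F we get {λ, b, f}; from K->S b K b we get {b, f, g}; from K->λ we get {λ}. So FIRST(K) = {λ, b, f, g}.
FOLLOW(S) includes $ since S is the start symbol.
FOLLOW(S): in S->b S f f, S is followed by f f with FIRST {f}; in K->S g S F (occurrence 1), S is followed by g S F with FIRST {g}; in K->S g S F (occurrence 2), S is followed by F with FIRST {λ, b, f}; in K->S g S F (occurrence 2), the suffix after S is nullable, so FOLLOW(S) ⊇ FOLLOW(K) = {b, f, g}; in K->S b K b, S is followed by b K b with FIRST {b}. Thus FOLLOW(S) = {$, b, f, g}.
FOLLOW(F): in S->g F f, F is followed by f with FIRST {f}; in K->S g S F, the suffix after F is empty, so FOLLOW(F) ⊇ FOLLOW(K) = {b, f, g}; in K->F, the suffix after F is empty, so FOLLOW(F) ⊇ FOLLOW(K) = {b, f, g}. Thus FOLLOW(F) = {b, f, g}.
FOLLOW(K): in S->K g, K is followed by g with FIRST {g}; in F->f b f K, the suffix after K is empty, so FOLLOW(K) ⊇ FOLLOW(F) = {b, f, g}; in K->S b K b, K is followed by b with FIRST {b}. Thus FOLLOW(K) = {b, f, g}.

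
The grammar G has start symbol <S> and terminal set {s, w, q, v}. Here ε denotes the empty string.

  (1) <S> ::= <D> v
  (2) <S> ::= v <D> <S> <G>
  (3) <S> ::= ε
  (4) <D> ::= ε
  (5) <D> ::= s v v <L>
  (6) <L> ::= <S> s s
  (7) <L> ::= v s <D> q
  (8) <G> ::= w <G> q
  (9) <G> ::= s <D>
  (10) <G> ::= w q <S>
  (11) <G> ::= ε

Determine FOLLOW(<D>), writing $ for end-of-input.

FIRST(<D>): from <D>::=ε we get {ε}; from <D>::=s v v <L> we get {s}. So FIRST(<D>) = {ε, s}.
FIRST(<G>): from <G>::=w <G> q we get {w}; from <G>::=s <D> we get {s}; from <G>::=w q <S> we get {w}; from <G>::=ε we get {ε}. So FIRST(<G>) = {ε, s, w}.
FIRST(<S>): from <S>::=<D> v we get {s, v}; from <S>::=v <D> <S> <G> we get {v}; from <S>::=ε we get {ε}. So FIRST(<S>) = {ε, s, v}.
FIRST(<L>): from <L>::=<S> s s we get {s, v}; from <L>::=v s <D> q we get {v}. So FIRST(<L>) = {s, v}.
FOLLOW(<S>) includes $ since <S> is the start symbol.
FOLLOW(<S>): in <S>::=v <D> <S> <G>, <S> is followed by <G> with FIRST {ε, s, w}; in <S>::=v <D> <S> <G>, the suffix after <S> is nullable (adds nothing new); in <L>::=<S> s s, <S> is followed by s s with FIRST {s}; in <G>::=w q <S>, the suffix after <S> is empty, so FOLLOW(<S>) ⊇ FOLLOW(<G>) = {$, q, s, w}. Thus FOLLOW(<S>) = {$, q, s, w}.
FOLLOW(<G>): in <S>::=v <D> <S> <G>, the suffix after <G> is empty, so FOLLOW(<G>) ⊇ FOLLOW(<S>) = {$, q, s, w}; in <G>::=w <G> q, <G> is followed by q with FIRST {q}. Thus FOLLOW(<G>) = {$, q, s, w}.
FOLLOW(<D>): in <S>::=<D> v, <D> is followed by v with FIRST {v}; in <S>::=v <D> <S> <G>, <D> is followed by <S> <G> with FIRST {ε, s, v, w}; in <S>::=v <D> <S> <G>, the suffix after <D> is nullable, so FOLLOW(<D>) ⊇ FOLLOW(<S>) = {$, q, s, w}; in <L>::=v s <D> q, <D> is followed by q with FIRST {q}; in <G>::=s <D>, the suffix after <D> is empty, so FOLLOW(<D>) ⊇ FOLLOW(<G>) = {$, q, s, w}. Thus FOLLOW(<D>) = {$, q, s, v, w}.
FOLLOW(<L>): in <D>::=s v v <L>, the suffix after <L> is empty, so FOLLOW(<L>) ⊇ FOLLOW(<D>) = {$, q, s, v, w}. Thus FOLLOW(<L>) = {$, q, s, v, w}.

{$, q, s, v, w}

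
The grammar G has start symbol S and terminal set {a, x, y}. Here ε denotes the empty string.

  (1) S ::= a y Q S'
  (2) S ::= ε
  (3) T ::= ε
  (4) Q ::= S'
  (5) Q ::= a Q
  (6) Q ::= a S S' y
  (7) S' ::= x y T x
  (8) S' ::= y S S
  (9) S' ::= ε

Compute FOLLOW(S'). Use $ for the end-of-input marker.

FIRST(S): from S::=a y Q S' we get {a}; from S::=ε we get {ε}. So FIRST(S) = {ε, a}.
FIRST(T): from T::=ε we get {ε}. So FIRST(T) = {ε}.
FIRST(S'): from S'::=x y T x we get {x}; from S'::=y S S we get {y}; from S'::=ε we get {ε}. So FIRST(S') = {ε, x, y}.
FIRST(Q): from Q::=S' we get {ε, x, y}; from Q::=a Q we get {a}; from Q::=a S S' y we get {a}. So FIRST(Q) = {ε, a, x, y}.
FOLLOW(S) includes $ since S is the start symbol.
FOLLOW(T): in S'::=x y T x, T is followed by x with FIRST {x}. Thus FOLLOW(T) = {x}.
FOLLOW(S): in Q::=a S S' y, S is followed by S' y with FIRST {x, y}; in S'::=y S S (occurrence 1), S is followed by S with FIRST {ε, a}; in S'::=y S S (occurrence 1), the suffix after S is nullable, so FOLLOW(S) ⊇ FOLLOW(S') = {$, a, x, y}; in S'::=y S S (occurrence 2), the suffix after S is empty, so FOLLOW(S) ⊇ FOLLOW(S') = {$, a, x, y}. Thus FOLLOW(S) = {$, a, x, y}.
FOLLOW(Q): in S::=a y Q S', Q is followed by S' with FIRST {ε, x, y}; in S::=a y Q S', the suffix after Q is nullable, so FOLLOW(Q) ⊇ FOLLOW(S) = {$, a, x, y}; in Q::=a Q, the suffix after Q is empty (adds nothing new). Thus FOLLOW(Q) = {$, a, x, y}.
FOLLOW(S'): in S::=a y Q S', the suffix after S' is empty, so FOLLOW(S') ⊇ FOLLOW(S) = {$, a, x, y}; in Q::=S', the suffix after S' is empty, so FOLLOW(S') ⊇ FOLLOW(Q) = {$, a, x, y}; in Q::=a S S' y, S' is followed by y with FIRST {y}. Thus FOLLOW(S') = {$, a, x, y}.

{$, a, x, y}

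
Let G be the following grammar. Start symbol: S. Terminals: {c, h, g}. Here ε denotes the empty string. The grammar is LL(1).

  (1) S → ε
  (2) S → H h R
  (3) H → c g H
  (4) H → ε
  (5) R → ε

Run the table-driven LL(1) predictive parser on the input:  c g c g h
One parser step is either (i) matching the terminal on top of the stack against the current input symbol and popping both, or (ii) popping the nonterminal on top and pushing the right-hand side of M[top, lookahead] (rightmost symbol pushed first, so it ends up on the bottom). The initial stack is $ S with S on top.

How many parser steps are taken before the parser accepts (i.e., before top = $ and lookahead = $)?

      Stack        Input        Action
   1  $ S          c g c g h $  expand S → H h R
   2  $ R h H      c g c g h $  expand H → c g H
   3  $ R h H g c  c g c g h $  match c
   4  $ R h H g    g c g h $    match g
   5  $ R h H      c g h $      expand H → c g H
   6  $ R h H g c  c g h $      match c
   7  $ R h H g    g h $        match g
   8  $ R h H      h $          expand H → ε
   9  $ R h        h $          match h
  10  $ R          $            expand R → ε
Accept reached after 10 steps.

10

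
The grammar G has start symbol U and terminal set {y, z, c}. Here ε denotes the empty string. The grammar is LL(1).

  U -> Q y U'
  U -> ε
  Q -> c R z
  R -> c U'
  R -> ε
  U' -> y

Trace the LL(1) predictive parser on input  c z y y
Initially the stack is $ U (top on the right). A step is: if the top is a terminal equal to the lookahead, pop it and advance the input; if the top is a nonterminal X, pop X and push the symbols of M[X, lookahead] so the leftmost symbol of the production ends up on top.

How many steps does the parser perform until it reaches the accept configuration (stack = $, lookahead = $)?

step 1: stack=$ U  input=c z y y $  — expand U -> Q y U'
step 2: stack=$ U' y Q  input=c z y y $  — expand Q -> c R z
step 3: stack=$ U' y z R c  input=c z y y $  — match c
step 4: stack=$ U' y z R  input=z y y $  — expand R -> ε
step 5: stack=$ U' y z  input=z y y $  — match z
step 6: stack=$ U' y  input=y y $  — match y
step 7: stack=$ U'  input=y $  — expand U' -> y
step 8: stack=$ y  input=y $  — match y
Accept reached after 8 steps.

8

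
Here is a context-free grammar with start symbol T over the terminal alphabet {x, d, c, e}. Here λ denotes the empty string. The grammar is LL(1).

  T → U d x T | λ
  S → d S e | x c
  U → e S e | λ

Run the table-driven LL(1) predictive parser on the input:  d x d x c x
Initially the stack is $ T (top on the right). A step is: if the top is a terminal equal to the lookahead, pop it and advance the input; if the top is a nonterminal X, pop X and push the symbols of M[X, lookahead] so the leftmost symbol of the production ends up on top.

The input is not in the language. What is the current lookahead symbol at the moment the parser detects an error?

c

     Stack      Input          Action
  1  $ T        d x d x c x $  expand T → U d x T
  2  $ T x d U  d x d x c x $  expand U → λ
  3  $ T x d    d x d x c x $  match d
  4  $ T x      x d x c x $    match x
  5  $ T        d x c x $      expand T → U d x T
  6  $ T x d U  d x c x $      expand U → λ
  7  $ T x d    d x c x $      match d
  8  $ T x      x c x $        match x
  9  $ T        c x $          error: M[T, c] is empty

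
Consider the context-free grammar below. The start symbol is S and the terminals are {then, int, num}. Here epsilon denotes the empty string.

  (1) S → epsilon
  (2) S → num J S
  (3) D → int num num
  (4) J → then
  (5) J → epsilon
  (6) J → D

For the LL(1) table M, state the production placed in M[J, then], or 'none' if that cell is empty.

FIRST(S): from S→epsilon we get {epsilon}; from S→num J S we get {num}. So FIRST(S) = {epsilon, num}.
FIRST(D): from D→int num num we get {int}. So FIRST(D) = {int}.
FIRST(J): from J→then we get {then}; from J→epsilon we get {epsilon}; from J→D we get {int}. So FIRST(J) = {epsilon, int, then}.
FOLLOW(S) includes $ since S is the start symbol.
FOLLOW(S): in S→num J S, the suffix after S is empty (adds nothing new). Thus FOLLOW(S) = {$}.
FOLLOW(J): in S→num J S, J is followed by S with FIRST {epsilon, num}; in S→num J S, the suffix after J is nullable, so FOLLOW(J) ⊇ FOLLOW(S) = {$}. Thus FOLLOW(J) = {$, num}.
For J → then: FIRST(then) = {then}, so it goes in M[J, t] for t ∈ {then}.
For J → epsilon: FIRST(epsilon) = {epsilon}, so it goes in M[J, t] for t ∈ {}; since epsilon ∈ FIRST, also for every t ∈ FOLLOW(J) = {$, num}.
For J → D: FIRST(D) = {int}, so it goes in M[J, t] for t ∈ {int}.

J → then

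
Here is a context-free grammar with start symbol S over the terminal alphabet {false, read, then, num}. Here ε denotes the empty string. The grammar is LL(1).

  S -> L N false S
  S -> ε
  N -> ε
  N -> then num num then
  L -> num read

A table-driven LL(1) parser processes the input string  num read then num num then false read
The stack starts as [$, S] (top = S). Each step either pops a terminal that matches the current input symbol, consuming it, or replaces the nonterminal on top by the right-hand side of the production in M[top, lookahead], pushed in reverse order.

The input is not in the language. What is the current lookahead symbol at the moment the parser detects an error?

      Stack                        Input                                    Action
   1  $ S                          num read then num num then false read $  expand S -> L N false S
   2  $ S false N L                num read then num num then false read $  expand L -> num read
   3  $ S false N read num         num read then num num then false read $  match num
   4  $ S false N read             read then num num then false read $      match read
   5  $ S false N                  then num num then false read $           expand N -> then num num then
   6  $ S false then num num then  then num num then false read $           match then
   7  $ S false then num num       num num then false read $                match num
   8  $ S false then num           num then false read $                    match num
   9  $ S false then               then false read $                        match then
  10  $ S false                    false read $                             match false
  11  $ S                          read $                                   error: M[S, read] is empty

read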